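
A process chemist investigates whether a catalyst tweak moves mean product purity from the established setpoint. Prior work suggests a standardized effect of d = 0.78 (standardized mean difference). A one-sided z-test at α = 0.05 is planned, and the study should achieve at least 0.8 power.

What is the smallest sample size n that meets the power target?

For power 0.8 need Φ(δ − z_{0.05}) = 0.8, so δ = z_{0.05} + z_{0.20} = 1.645 + 0.842 = 2.486.
δ = d·√n ⇒ n = (δ/d)² = (2.486 / 0.78)² = 10.16.
Round up to the next whole unit.

n = 11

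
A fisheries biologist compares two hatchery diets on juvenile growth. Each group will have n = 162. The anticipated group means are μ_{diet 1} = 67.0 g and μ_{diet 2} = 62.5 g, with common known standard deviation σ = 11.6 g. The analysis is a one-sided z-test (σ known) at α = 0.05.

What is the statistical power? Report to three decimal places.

Power ≈ 0.968

Standardized effect: d = |μ_{diet 1} − μ_{diet 2}| / σ = |67.0 − 62.5| / 11.6 = 0.3879
Noncentrality parameter: λ = d·√(n/2) = 0.3879 × √(162/2) = 3.4914
One-sided α = 0.05 → critical value z_{0.05} = 1.645.
Power = P(Z > 1.645 − λ) = Φ(1.847) = 0.9676.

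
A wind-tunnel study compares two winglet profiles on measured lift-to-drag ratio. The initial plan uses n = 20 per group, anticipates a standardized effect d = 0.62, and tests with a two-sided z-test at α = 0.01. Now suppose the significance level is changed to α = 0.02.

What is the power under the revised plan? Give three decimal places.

Power ≈ 0.357

δ = d·√(n/2) = 0.62 × √(20/2) = 1.9606 (unchanged). New critical value: z_{0.01} = 2.326.
Revised power = Φ(δ − 2.326) + Φ(−δ − 2.326) = Φ(-0.366) + Φ(-4.287) = 0.3573 + 0.0000 = 0.3573.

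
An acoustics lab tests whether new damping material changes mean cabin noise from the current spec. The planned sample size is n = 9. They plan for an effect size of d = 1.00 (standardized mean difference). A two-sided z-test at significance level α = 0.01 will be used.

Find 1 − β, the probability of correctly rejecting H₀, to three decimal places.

Power ≈ 0.664

Noncentrality parameter: δ = d·√n = 1.00 × √9 = 3.0000
Two-sided α = 0.01 → critical value z_{0.005} = 2.576.
Power = Φ(δ − 2.576) + Φ(−δ − 2.576) = Φ(0.424) + Φ(-5.576) = 0.6643 + 0.0000 = 0.6643.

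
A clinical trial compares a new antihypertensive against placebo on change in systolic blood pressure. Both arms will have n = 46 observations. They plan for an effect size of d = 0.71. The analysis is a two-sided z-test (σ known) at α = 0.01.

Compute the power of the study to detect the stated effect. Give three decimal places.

Noncentrality parameter: δ = d·√(n/2) = 0.71 × √(46/2) = 3.4050
Two-sided α = 0.01 → critical value z_{0.005} = 2.576.
Power = Φ(δ − 2.576) + Φ(−δ − 2.576) = Φ(0.829) + Φ(-5.981) = 0.7965 + 0.0000 = 0.7965.

Power ≈ 0.797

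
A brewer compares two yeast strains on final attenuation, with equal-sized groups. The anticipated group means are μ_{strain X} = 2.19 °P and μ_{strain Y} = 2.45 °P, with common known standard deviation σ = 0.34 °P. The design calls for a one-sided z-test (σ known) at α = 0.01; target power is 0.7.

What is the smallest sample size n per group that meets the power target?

Standardized effect: d = |μ_{strain X} − μ_{strain Y}| / σ = |2.19 − 2.45| / 0.34 = 0.7647
For power 0.7 need Φ(δ − z_{0.01}) = 0.7, so δ = z_{0.01} + z_{0.30} = 2.326 + 0.524 = 2.851.
δ = d·√(n/2) ⇒ n = 2(δ/d)² = 2 × (2.851 / 0.7647)² = 27.79.
Rounding up, n = 28 per group.

n = 28 per group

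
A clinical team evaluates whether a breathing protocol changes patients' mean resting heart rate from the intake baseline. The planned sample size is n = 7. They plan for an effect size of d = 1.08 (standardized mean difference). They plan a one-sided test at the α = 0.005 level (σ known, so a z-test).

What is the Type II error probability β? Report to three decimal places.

β ≈ 0.389

Noncentrality parameter: δ = d·√n = 1.08 × √7 = 2.8574
Critical value for a one-sided test at α = 0.005: z_α = 2.576.
Power = Φ(δ − 2.576) = Φ(0.282) = 0.6109.
Type II error: β = 1 − power = 1 − 0.6109 = 0.3891.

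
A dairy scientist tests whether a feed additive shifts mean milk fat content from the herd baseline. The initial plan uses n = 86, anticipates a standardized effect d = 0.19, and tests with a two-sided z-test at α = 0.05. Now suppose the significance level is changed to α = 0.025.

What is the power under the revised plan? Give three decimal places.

Power ≈ 0.316

δ = d·√n = 0.19 × √86 = 1.7620 (unchanged). New critical value: z_{0.0125} = 2.241.
Revised power = Φ(δ − 2.241) + Φ(−δ − 2.241) = Φ(-0.479) + Φ(-4.003) = 0.3158 + 0.0000 = 0.3159.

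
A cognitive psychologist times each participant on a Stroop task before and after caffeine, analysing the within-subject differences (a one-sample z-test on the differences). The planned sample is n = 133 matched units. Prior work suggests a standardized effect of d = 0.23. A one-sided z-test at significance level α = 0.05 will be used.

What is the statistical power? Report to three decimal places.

Noncentrality parameter: δ = d·√n = 0.23 × √133 = 2.6525
Critical value for a one-sided test at α = 0.05: z_α = 1.645.
Power = P(Z > 1.645 − δ) = Φ(1.008) = 0.8432.

Power ≈ 0.843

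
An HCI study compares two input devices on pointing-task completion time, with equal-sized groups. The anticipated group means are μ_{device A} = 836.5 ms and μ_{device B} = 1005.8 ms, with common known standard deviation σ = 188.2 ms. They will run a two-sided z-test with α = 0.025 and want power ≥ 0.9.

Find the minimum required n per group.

n = 31 per group

Standardized effect: d = |μ_{device A} − μ_{device B}| / σ = |836.5 − 1005.8| / 188.2 = 0.8996
For power 0.9 need Φ(δ − z_{0.0125}) = 0.9, so δ = z_{0.0125} + z_{0.10} = 2.241 + 1.282 = 3.523.
(Ignoring the negligible lower-tail rejection probability gives the usual closed-form inversion.)
δ = d·√(n/2) ⇒ n = 2(δ/d)² = 2 × (3.523 / 0.8996)² = 30.67.
Rounding up, n = 31 per group.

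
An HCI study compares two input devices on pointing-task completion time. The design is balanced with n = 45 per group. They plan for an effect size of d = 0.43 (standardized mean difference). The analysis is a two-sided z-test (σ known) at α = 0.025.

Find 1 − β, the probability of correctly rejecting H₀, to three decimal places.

Noncentrality parameter: λ = d·√(n/2) = 0.43 × √(45/2) = 2.0397
Critical value for a two-sided test at α = 0.025: z_{α/2} = 2.241.
Power = Φ(λ − 2.241) + Φ(−λ − 2.241) = Φ(-0.202) + Φ(-4.281) = 0.4201 + 0.0000 = 0.4201.

Power ≈ 0.420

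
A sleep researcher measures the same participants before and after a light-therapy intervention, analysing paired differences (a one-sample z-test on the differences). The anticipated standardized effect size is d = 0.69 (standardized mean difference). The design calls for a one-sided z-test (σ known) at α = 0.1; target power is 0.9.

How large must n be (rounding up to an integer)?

n = 14

For power 0.9 need Φ(δ − z_{0.1}) = 0.9, so δ = z_{0.1} + z_{0.10} = 1.282 + 1.282 = 2.563.
δ = d·√n ⇒ n = (δ/d)² = (2.563 / 0.69)² = 13.80.
Rounding up, n = 14.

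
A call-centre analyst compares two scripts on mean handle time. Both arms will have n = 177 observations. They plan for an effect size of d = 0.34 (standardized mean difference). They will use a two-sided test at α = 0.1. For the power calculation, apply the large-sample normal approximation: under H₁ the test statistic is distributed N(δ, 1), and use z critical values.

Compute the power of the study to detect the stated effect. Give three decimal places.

Noncentrality parameter: δ = d·√(n/2) = 0.34 × √(177/2) = 3.1985
Critical value for a two-sided test at α = 0.1: z_{α/2} = 1.645.
Power = Φ(δ − 1.645) + Φ(−δ − 1.645) = Φ(1.554) + Φ(-4.843) = 0.9399 + 0.0000 = 0.9399.

Power ≈ 0.940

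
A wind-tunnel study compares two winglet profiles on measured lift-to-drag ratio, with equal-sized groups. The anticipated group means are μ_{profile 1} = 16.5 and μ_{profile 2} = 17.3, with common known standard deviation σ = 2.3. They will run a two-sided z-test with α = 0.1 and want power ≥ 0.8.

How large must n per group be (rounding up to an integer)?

Standardized effect: d = |μ_{profile 1} − μ_{profile 2}| / σ = |16.5 − 17.3| / 2.3 = 0.3478
For power 0.8 need Φ(δ − z_{0.05}) = 0.8, so δ = z_{0.05} + z_{0.20} = 1.645 + 0.842 = 2.486.
(The Φ(−δ − z_{α/2}) term is vanishingly small for δ > 0 and is dropped in the standard sample-size formula.)
δ = d·√(n/2) ⇒ n = 2(δ/d)² = 2 × (2.486 / 0.3478)² = 102.21.
Round up to the next whole unit.

n = 103 per group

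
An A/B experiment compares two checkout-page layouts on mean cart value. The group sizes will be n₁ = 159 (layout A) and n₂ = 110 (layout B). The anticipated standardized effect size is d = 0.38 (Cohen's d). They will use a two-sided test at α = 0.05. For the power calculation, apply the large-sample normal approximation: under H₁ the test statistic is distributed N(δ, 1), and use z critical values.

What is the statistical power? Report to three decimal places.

Noncentrality parameter: δ = d / √(1/n₁ + 1/n₂) = 0.38 / √(1/159 + 1/110) = 3.0641
Critical value for a two-sided test at α = 0.05: z_{α/2} = 1.960.
Power = Φ(δ − 1.960) + Φ(−δ − 1.960) = Φ(1.104) + Φ(-5.024) = 0.8652 + 0.0000 = 0.8652.

Power ≈ 0.865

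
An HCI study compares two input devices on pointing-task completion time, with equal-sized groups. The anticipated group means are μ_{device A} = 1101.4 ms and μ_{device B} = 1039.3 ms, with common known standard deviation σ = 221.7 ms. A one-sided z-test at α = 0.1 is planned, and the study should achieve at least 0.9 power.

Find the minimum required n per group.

Standardized effect: d = |μ_{device A} − μ_{device B}| / σ = |1101.4 − 1039.3| / 221.7 = 0.2801
Set Φ(δ − 1.282) = 0.9; then δ − 1.282 = Φ⁻¹(0.9) = 1.282, giving δ = 2.563.
δ = d·√(n/2) ⇒ n = 2(δ/d)² = 2 × (2.563 / 0.2801)² = 167.46.
Round up to the next whole unit.

n = 168 per group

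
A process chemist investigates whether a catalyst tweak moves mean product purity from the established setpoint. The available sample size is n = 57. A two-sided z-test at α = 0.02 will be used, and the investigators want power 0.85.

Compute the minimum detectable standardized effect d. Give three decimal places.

d ≈ 0.445

Need Φ(δ − 2.326) = 0.85, so δ = 2.326 + 1.036 = 3.363.
(The second rejection-region term Φ(−δ − z_{α/2}) is negligible and dropped.)
δ = d·√n ⇒ d = δ/√n = 3.363/√57 = 0.4454.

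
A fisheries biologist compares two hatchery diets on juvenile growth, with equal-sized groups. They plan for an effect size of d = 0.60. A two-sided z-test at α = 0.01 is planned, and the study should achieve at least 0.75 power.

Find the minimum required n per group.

n = 59 per group

For power 0.75 need Φ(δ − z_{0.005}) = 0.75, so δ = z_{0.005} + z_{0.25} = 2.576 + 0.674 = 3.250.
(Ignoring the negligible lower-tail rejection probability gives the usual closed-form inversion.)
δ = d·√(n/2) ⇒ n = 2(δ/d)² = 2 × (3.250 / 0.60)² = 58.69.
Rounding up, n = 59 per group.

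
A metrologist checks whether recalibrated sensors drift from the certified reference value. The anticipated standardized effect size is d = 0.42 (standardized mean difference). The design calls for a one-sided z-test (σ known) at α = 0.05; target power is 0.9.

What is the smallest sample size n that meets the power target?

n = 49

Set Φ(δ − 1.645) = 0.9; then δ − 1.645 = Φ⁻¹(0.9) = 1.282, giving δ = 2.926.
δ = d·√n ⇒ n = (δ/d)² = (2.926 / 0.42)² = 48.55.
Round up to the next whole unit.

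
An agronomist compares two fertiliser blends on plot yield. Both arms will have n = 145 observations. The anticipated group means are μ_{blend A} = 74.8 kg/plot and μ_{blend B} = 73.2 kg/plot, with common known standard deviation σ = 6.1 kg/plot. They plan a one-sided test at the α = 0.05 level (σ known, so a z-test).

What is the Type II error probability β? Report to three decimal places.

Standardized effect: d = |μ_{blend A} − μ_{blend B}| / σ = |74.8 − 73.2| / 6.1 = 0.2623
Noncentrality parameter: δ = d·√(n/2) = 0.2623 × √(145/2) = 2.2334
Critical value for a one-sided test at α = 0.05: z_α = 1.645.
Power = Φ(δ − 1.645) = Φ(0.589) = 0.7219.
Type II error: β = 1 − power = 1 − 0.7219 = 0.2781.

β ≈ 0.278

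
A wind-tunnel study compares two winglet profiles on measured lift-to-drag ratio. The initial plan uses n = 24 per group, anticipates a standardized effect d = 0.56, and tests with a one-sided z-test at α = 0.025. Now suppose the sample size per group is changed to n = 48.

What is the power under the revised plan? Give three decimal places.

Power ≈ 0.783

With n = 48 per group: δ = d·√(n/2) = 0.56 × √(48/2) = 2.7434. Critical value z_{0.025} = 1.960.
Revised power = P(Z > 1.960 − δ) = Φ(0.783) = 0.7833.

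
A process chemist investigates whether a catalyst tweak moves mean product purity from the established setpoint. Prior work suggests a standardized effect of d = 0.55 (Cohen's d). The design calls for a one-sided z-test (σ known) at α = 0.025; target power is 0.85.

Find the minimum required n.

Set Φ(δ − 1.960) = 0.85; then δ − 1.960 = Φ⁻¹(0.85) = 1.036, giving δ = 2.996.
δ = d·√n ⇒ n = (δ/d)² = (2.996 / 0.55)² = 29.68.
Round up to the next whole unit.

n = 30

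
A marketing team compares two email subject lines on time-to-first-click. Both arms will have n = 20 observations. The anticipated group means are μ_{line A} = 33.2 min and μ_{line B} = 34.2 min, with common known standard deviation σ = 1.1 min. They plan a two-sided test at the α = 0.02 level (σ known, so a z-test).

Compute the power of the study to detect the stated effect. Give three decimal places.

Power ≈ 0.708

Standardized effect: d = |μ_{line A} − μ_{line B}| / σ = |33.2 − 34.2| / 1.1 = 0.9091
Noncentrality parameter: δ = d·√(n/2) = 0.9091 × √(20/2) = 2.8748
Two-sided α = 0.02 → critical value z_{0.01} = 2.326.
Power = Φ(δ − 2.326) + Φ(−δ − 2.326) = Φ(0.548) + Φ(-5.201) = 0.7083 + 0.0000 = 0.7083.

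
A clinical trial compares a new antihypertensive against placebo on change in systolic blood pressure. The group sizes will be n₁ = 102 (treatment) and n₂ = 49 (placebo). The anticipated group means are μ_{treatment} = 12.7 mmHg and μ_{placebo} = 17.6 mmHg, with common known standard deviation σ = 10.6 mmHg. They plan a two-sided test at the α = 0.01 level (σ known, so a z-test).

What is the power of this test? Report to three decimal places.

Standardized effect: d = |μ_{treatment} − μ_{placebo}| / σ = |12.7 − 17.6| / 10.6 = 0.4623
Noncentrality parameter: δ = d / √(1/n₁ + 1/n₂) = 0.4623 / √(1/102 + 1/49) = 2.6595
Critical value for a two-sided test at α = 0.01: z_{α/2} = 2.576.
Power = Φ(δ − 2.576) + Φ(−δ − 2.576) = Φ(0.084) + Φ(-5.235) = 0.5333 + 0.0000 = 0.5333.

Power ≈ 0.533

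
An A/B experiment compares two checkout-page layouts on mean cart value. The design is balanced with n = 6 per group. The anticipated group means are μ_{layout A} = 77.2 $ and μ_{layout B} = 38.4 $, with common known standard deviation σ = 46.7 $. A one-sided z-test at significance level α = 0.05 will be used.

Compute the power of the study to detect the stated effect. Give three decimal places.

Standardized effect: d = |μ_{layout A} − μ_{layout B}| / σ = |77.2 − 38.4| / 46.7 = 0.8308
Noncentrality parameter: δ = d·√(n/2) = 0.8308 × √(6/2) = 1.4390
Critical value for a one-sided test at α = 0.05: z_α = 1.645.
Power = P(Z > 1.645 − δ) = Φ(-0.206) = 0.4185.

Power ≈ 0.418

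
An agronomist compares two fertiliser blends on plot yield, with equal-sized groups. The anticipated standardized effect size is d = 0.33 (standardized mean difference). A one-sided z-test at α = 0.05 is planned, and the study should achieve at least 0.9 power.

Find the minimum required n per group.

n = 158 per group

For power 0.9 need Φ(δ − z_{0.05}) = 0.9, so δ = z_{0.05} + z_{0.10} = 1.645 + 1.282 = 2.926.
δ = d·√(n/2) ⇒ n = 2(δ/d)² = 2 × (2.926 / 0.33)² = 157.28.
Rounding up, n = 158 per group.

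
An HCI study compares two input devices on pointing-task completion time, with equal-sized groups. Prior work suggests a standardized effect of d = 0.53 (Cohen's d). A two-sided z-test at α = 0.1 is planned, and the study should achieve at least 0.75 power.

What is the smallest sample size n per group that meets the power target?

n = 39 per group

Set Φ(δ − 1.645) = 0.75; then δ − 1.645 = Φ⁻¹(0.75) = 0.674, giving δ = 2.319.
(Ignoring the negligible lower-tail rejection probability gives the usual closed-form inversion.)
δ = d·√(n/2) ⇒ n = 2(δ/d)² = 2 × (2.319 / 0.53)² = 38.30.
Round up to the next whole unit.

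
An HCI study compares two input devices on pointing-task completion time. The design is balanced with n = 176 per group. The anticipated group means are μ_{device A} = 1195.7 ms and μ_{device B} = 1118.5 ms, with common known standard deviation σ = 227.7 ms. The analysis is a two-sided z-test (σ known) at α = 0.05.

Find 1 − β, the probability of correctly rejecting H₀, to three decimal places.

Standardized effect: d = |μ_{device A} − μ_{device B}| / σ = |1195.7 − 1118.5| / 227.7 = 0.3390
Noncentrality parameter: λ = d·√(n/2) = 0.3390 × √(176/2) = 3.1805
Critical value for a two-sided test at α = 0.05: z_{α/2} = 1.960.
Power = Φ(λ − 1.960) + Φ(−λ − 1.960) = Φ(1.221) + Φ(-5.140) = 0.8889 + 0.0000 = 0.8889.

Power ≈ 0.889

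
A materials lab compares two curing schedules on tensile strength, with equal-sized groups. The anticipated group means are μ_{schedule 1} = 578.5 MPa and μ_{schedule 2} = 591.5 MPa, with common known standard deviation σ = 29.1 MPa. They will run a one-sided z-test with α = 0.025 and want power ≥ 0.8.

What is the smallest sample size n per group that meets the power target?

n = 79 per group

Standardized effect: d = |μ_{schedule 1} − μ_{schedule 2}| / σ = |578.5 − 591.5| / 29.1 = 0.4467
Set Φ(δ − 1.960) = 0.8; then δ − 1.960 = Φ⁻¹(0.8) = 0.842, giving δ = 2.802.
δ = d·√(n/2) ⇒ n = 2(δ/d)² = 2 × (2.802 / 0.4467)² = 78.66.
Round up to the next whole unit.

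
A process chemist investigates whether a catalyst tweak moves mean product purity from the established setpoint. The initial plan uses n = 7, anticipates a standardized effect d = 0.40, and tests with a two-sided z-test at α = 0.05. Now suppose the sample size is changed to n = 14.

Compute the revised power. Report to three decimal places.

Power ≈ 0.322

With n = 14: δ = d·√n = 0.40 × √14 = 1.4967. Critical value z_{0.025} = 1.960.
Revised power = Φ(δ − 1.960) + Φ(−δ − 1.960) = Φ(-0.463) + Φ(-3.457) = 0.3216 + 0.0003 = 0.3218.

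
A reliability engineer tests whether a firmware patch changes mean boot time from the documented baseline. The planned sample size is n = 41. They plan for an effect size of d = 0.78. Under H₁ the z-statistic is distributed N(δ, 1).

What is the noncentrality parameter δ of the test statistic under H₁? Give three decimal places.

δ ≈ 4.994

The noncentrality parameter scales effect size by the design's sample-size factor: δ = d·√n = 0.78 × √41 = 4.9944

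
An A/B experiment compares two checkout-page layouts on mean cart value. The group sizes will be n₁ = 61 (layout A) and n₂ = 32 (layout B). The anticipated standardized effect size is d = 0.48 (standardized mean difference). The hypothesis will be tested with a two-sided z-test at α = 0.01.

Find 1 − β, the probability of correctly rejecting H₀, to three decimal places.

Noncentrality parameter: δ = d / √(1/n₁ + 1/n₂) = 0.48 / √(1/61 + 1/32) = 2.1991
Critical value for a two-sided test at α = 0.01: z_{α/2} = 2.576.
Power = Φ(δ − 2.576) + Φ(−δ − 2.576) = Φ(-0.377) + Φ(-4.775) = 0.3532 + 0.0000 = 0.3532.

Power ≈ 0.353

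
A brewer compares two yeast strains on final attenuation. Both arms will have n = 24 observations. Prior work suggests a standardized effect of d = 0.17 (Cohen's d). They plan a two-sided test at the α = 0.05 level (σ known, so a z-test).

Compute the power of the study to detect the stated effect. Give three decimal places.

Noncentrality parameter: δ = d·√(n/2) = 0.17 × √(24/2) = 0.5889
Critical value for a two-sided test at α = 0.05: z_{α/2} = 1.960.
Power = Φ(δ − 1.960) + Φ(−δ − 1.960) = Φ(-1.371) + Φ(-2.549) = 0.0852 + 0.0054 = 0.0906.

Power ≈ 0.091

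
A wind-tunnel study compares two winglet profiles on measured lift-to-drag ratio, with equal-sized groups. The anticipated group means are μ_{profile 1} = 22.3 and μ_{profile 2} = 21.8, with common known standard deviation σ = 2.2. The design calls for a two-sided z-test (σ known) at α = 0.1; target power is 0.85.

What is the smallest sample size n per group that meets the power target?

n = 279 per group

Standardized effect: d = |μ_{profile 1} − μ_{profile 2}| / σ = |22.3 − 21.8| / 2.2 = 0.2273
For power 0.85 need Φ(δ − z_{0.05}) = 0.85, so δ = z_{0.05} + z_{0.15} = 1.645 + 1.036 = 2.681.
(Ignoring the negligible lower-tail rejection probability gives the usual closed-form inversion.)
δ = d·√(n/2) ⇒ n = 2(δ/d)² = 2 × (2.681 / 0.2273)² = 278.37.
Round up to the next whole unit.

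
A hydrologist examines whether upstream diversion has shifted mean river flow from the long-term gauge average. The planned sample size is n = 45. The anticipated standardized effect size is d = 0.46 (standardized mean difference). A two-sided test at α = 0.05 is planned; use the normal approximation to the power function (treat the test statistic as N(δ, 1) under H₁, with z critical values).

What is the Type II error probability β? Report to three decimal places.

Noncentrality parameter: δ = d·√n = 0.46 × √45 = 3.0858
Critical value for a two-sided test at α = 0.05: z_{α/2} = 1.960.
Power = Φ(δ − 1.960) + Φ(−δ − 1.960) = Φ(1.126) + Φ(-5.046) = 0.8699 + 0.0000 = 0.8699.
Type II error: β = 1 − power = 1 − 0.8699 = 0.1301.

β ≈ 0.130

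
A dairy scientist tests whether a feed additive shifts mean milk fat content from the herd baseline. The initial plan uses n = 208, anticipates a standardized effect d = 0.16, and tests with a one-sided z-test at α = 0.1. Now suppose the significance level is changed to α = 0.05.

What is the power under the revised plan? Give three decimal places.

Power ≈ 0.746

δ = d·√n = 0.16 × √208 = 2.3076 (unchanged). New critical value: z_{0.05} = 1.645.
Revised power = Φ(δ − 1.645) = Φ(0.663) = 0.7462.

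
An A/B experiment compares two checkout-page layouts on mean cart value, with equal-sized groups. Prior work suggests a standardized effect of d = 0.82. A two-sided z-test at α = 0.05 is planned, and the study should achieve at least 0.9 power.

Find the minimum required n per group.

n = 32 per group

For power 0.9 need Φ(δ − z_{0.025}) = 0.9, so δ = z_{0.025} + z_{0.10} = 1.960 + 1.282 = 3.242.
(For δ > 0 the lower-tail rejection region contributes negligibly to power, so the one-term inversion is standard.)
δ = d·√(n/2) ⇒ n = 2(δ/d)² = 2 × (3.242 / 0.82)² = 31.25.
Rounding up, n = 32 per group.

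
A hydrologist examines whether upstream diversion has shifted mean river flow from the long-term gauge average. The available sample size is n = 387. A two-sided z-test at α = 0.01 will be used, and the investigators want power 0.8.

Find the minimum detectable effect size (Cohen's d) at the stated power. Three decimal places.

d ≈ 0.174

Need Φ(δ − 2.576) = 0.8, so δ = 2.576 + 0.842 = 3.417.
(The second rejection-region term Φ(−δ − z_{α/2}) is negligible and dropped.)
δ = d·√n ⇒ d = δ/√n = 3.417/√387 = 0.1737.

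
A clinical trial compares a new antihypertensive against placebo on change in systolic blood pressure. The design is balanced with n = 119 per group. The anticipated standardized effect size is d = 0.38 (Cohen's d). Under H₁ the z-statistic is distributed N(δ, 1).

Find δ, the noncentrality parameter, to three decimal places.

δ = d·√(n/2) = 0.38 × √(119/2) = 2.9312

δ ≈ 2.931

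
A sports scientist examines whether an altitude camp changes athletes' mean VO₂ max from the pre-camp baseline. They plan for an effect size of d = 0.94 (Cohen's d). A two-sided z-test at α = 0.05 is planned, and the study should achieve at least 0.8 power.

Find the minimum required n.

n = 9

For power 0.8 need Φ(δ − z_{0.025}) = 0.8, so δ = z_{0.025} + z_{0.20} = 1.960 + 0.842 = 2.802.
(The Φ(−δ − z_{α/2}) term is vanishingly small for δ > 0 and is dropped in the standard sample-size formula.)
δ = d·√n ⇒ n = (δ/d)² = (2.802 / 0.94)² = 8.88.
Round up to the next whole unit.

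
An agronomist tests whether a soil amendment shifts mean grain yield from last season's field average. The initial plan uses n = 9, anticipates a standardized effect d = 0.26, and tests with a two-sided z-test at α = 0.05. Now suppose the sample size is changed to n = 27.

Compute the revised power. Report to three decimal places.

With n = 27: δ = d·√n = 0.26 × √27 = 1.3510. Critical value z_{0.025} = 1.960.
Revised power = Φ(δ − 1.960) + Φ(−δ − 1.960) = Φ(-0.609) + Φ(-3.311) = 0.2713 + 0.0005 = 0.2717.

Power ≈ 0.272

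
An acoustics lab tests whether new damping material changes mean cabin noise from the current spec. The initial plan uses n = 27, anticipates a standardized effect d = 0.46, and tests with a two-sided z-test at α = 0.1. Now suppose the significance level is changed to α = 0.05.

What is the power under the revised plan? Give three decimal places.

δ = d·√n = 0.46 × √27 = 2.3902 (unchanged). New critical value: z_{0.025} = 1.960.
Revised power = Φ(δ − 1.960) + Φ(−δ − 1.960) = Φ(0.430) + Φ(-4.350) = 0.6665 + 0.0000 = 0.6665.

Power ≈ 0.667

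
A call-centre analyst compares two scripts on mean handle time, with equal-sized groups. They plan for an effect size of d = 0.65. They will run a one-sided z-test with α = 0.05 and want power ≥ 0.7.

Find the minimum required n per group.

n = 23 per group

Set Φ(δ − 1.645) = 0.7; then δ − 1.645 = Φ⁻¹(0.7) = 0.524, giving δ = 2.169.
δ = d·√(n/2) ⇒ n = 2(δ/d)² = 2 × (2.169 / 0.65)² = 22.28.
Round up to the next whole unit.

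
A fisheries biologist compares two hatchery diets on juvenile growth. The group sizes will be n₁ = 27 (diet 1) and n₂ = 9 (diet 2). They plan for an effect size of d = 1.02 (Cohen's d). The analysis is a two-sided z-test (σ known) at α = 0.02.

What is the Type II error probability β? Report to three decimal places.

Noncentrality parameter: δ = d / √(1/n₁ + 1/n₂) = 1.02 / √(1/27 + 1/9) = 2.6500
Two-sided α = 0.02 → critical value z_{0.01} = 2.326.
Power = Φ(δ − 2.326) + Φ(−δ − 2.326) = Φ(0.324) + Φ(-4.976) = 0.6269 + 0.0000 = 0.6269.
Type II error: β = 1 − power = 1 − 0.6269 = 0.3731.

β ≈ 0.373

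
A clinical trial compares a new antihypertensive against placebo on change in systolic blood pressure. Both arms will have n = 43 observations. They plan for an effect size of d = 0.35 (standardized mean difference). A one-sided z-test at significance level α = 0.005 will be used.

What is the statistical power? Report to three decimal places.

Power ≈ 0.170

Noncentrality parameter: δ = d·√(n/2) = 0.35 × √(43/2) = 1.6229
One-sided α = 0.005 → critical value z_{0.005} = 2.576.
Power = Φ(δ − 2.576) = Φ(-0.953) = 0.1703.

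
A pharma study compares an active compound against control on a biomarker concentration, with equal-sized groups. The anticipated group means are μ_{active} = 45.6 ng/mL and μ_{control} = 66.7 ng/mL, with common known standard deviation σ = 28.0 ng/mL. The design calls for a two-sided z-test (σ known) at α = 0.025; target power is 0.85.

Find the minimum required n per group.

n = 38 per group

Standardized effect: d = |μ_{active} − μ_{control}| / σ = |45.6 − 66.7| / 28.0 = 0.7536
For power 0.85 need Φ(δ − z_{0.0125}) = 0.85, so δ = z_{0.0125} + z_{0.15} = 2.241 + 1.036 = 3.278.
(The Φ(−δ − z_{α/2}) term is vanishingly small for δ > 0 and is dropped in the standard sample-size formula.)
δ = d·√(n/2) ⇒ n = 2(δ/d)² = 2 × (3.278 / 0.7536)² = 37.84.
Rounding up, n = 38 per group.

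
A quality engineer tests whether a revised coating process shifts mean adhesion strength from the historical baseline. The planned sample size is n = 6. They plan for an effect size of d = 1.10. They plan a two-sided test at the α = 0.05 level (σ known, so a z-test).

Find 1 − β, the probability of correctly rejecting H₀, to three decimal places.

Noncentrality parameter: λ = d·√n = 1.10 × √6 = 2.6944
Two-sided α = 0.05 → critical value z_{0.025} = 1.960.
Power = Φ(λ − 1.960) + Φ(−λ − 1.960) = Φ(0.734) + Φ(-4.654) = 0.7687 + 0.0000 = 0.7687.

Power ≈ 0.769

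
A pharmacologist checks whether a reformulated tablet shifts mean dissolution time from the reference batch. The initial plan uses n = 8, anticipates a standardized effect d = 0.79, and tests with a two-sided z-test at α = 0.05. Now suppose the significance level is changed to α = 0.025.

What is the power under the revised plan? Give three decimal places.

δ = d·√n = 0.79 × √8 = 2.2345 (unchanged). New critical value: z_{0.0125} = 2.241.
Revised power = Φ(δ − 2.241) + Φ(−δ − 2.241) = Φ(-0.007) + Φ(-4.476) = 0.4972 + 0.0000 = 0.4972.

Power ≈ 0.497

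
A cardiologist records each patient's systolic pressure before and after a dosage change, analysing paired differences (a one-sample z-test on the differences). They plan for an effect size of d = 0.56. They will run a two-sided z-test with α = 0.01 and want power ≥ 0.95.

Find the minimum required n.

n = 57

Set Φ(δ − 2.576) = 0.95; then δ − 2.576 = Φ⁻¹(0.95) = 1.645, giving δ = 4.221.
(Ignoring the negligible lower-tail rejection probability gives the usual closed-form inversion.)
δ = d·√n ⇒ n = (δ/d)² = (4.221 / 0.56)² = 56.81.
Rounding up, n = 57.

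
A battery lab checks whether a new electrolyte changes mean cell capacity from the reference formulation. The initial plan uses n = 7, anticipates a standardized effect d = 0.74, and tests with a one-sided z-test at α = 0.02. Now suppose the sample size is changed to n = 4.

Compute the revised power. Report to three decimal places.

With n = 4: δ = d·√n = 0.74 × √4 = 1.4800. Critical value z_{0.02} = 2.054.
Revised power = Φ(δ − 2.054) = Φ(-0.574) = 0.2831.

Power ≈ 0.283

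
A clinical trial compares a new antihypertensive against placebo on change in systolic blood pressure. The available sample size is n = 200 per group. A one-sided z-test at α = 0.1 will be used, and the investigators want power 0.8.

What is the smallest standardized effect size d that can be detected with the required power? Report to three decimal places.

Required noncentrality: δ = z_{0.1} + z_{0.20} = 1.282 + 0.842 = 2.123.
δ = d·√(n/2) ⇒ d = δ/√(n/2) = 2.123/√(200/2) = 0.2123.

d ≈ 0.212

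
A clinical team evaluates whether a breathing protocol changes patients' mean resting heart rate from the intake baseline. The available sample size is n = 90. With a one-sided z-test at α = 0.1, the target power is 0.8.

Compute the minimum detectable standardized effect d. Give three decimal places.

Need Φ(δ − 1.282) = 0.8, so δ = 1.282 + 0.842 = 2.123.
δ = d·√n ⇒ d = δ/√n = 2.123/√90 = 0.2238.

d ≈ 0.224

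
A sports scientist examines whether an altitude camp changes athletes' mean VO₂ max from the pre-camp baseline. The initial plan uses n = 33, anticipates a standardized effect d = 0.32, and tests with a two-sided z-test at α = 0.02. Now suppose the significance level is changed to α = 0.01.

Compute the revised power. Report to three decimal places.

δ = d·√n = 0.32 × √33 = 1.8383 (unchanged). New critical value: z_{0.005} = 2.576.
Revised power = Φ(δ − 2.576) + Φ(−δ − 2.576) = Φ(-0.738) + Φ(-4.414) = 0.2304 + 0.0000 = 0.2304.

Power ≈ 0.230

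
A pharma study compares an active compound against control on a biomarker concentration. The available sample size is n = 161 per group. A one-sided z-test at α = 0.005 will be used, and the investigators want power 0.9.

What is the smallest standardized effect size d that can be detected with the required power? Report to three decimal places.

Required noncentrality: δ = z_{0.005} + z_{0.10} = 2.576 + 1.282 = 3.857.
δ = d·√(n/2) ⇒ d = δ/√(n/2) = 3.857/√(161/2) = 0.4299.

d ≈ 0.430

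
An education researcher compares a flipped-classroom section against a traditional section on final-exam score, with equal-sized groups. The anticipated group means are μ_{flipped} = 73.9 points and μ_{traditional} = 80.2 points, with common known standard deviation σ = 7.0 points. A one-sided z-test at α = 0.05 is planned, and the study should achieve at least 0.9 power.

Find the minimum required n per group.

Standardized effect: d = |μ_{flipped} − μ_{traditional}| / σ = |73.9 − 80.2| / 7.0 = 0.9000
For power 0.9 need Φ(δ − z_{0.05}) = 0.9, so δ = z_{0.05} + z_{0.10} = 1.645 + 1.282 = 2.926.
δ = d·√(n/2) ⇒ n = 2(δ/d)² = 2 × (2.926 / 0.9000)² = 21.15.
Rounding up, n = 22 per group.

n = 22 per group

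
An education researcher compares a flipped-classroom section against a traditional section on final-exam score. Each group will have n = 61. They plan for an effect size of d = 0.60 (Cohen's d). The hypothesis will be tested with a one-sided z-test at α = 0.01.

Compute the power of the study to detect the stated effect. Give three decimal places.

Power ≈ 0.838

Noncentrality parameter: δ = d·√(n/2) = 0.60 × √(61/2) = 3.3136
Critical value for a one-sided test at α = 0.01: z_α = 2.326.
Power = Φ(δ − 2.326) = Φ(0.987) = 0.8382.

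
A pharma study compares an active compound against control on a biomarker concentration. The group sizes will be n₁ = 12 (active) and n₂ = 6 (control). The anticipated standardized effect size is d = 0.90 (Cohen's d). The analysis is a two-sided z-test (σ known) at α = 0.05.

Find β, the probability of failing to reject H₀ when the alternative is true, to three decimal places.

β ≈ 0.563

Noncentrality parameter: δ = d / √(1/n₁ + 1/n₂) = 0.90 / √(1/12 + 1/6) = 1.8000
Two-sided α = 0.05 → critical value z_{0.025} = 1.960.
Power = Φ(δ − 1.960) + Φ(−δ − 1.960) = Φ(-0.160) + Φ(-3.760) = 0.4365 + 0.0001 = 0.4365.
Type II error: β = 1 − power = 1 − 0.4365 = 0.5635.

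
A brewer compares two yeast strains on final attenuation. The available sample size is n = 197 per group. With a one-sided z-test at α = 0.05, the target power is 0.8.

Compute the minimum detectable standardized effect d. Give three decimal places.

d ≈ 0.251

Required noncentrality: δ = z_{0.05} + z_{0.20} = 1.645 + 0.842 = 2.486.
δ = d·√(n/2) ⇒ d = δ/√(n/2) = 2.486/√(197/2) = 0.2505.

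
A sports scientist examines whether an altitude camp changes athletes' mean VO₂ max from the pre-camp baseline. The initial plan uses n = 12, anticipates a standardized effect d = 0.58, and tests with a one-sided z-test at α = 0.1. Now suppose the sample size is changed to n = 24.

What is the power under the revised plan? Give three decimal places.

Power ≈ 0.941

With n = 24: δ = d·√n = 0.58 × √24 = 2.8414. Critical value z_{0.1} = 1.282.
Revised power = Φ(δ − 1.282) = Φ(1.560) = 0.9406.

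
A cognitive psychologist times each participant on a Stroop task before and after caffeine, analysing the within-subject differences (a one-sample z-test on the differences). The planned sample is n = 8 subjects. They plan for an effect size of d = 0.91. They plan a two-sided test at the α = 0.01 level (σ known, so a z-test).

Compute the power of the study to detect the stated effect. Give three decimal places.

Noncentrality parameter: δ = d·√n = 0.91 × √8 = 2.5739
Critical value for a two-sided test at α = 0.01: z_{α/2} = 2.576.
Power = Φ(δ − 2.576) + Φ(−δ − 2.576) = Φ(-0.002) + Φ(-5.150) = 0.4992 + 0.0000 = 0.4992.

Power ≈ 0.499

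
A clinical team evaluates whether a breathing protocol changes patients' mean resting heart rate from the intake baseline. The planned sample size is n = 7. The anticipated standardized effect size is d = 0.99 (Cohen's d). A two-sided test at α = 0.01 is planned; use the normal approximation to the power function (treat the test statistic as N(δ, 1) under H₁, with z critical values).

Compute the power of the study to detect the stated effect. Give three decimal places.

Noncentrality parameter: δ = d·√n = 0.99 × √7 = 2.6193
Critical value for a two-sided test at α = 0.01: z_{α/2} = 2.576.
Power = Φ(δ − 2.576) + Φ(−δ − 2.576) = Φ(0.043) + Φ(-5.195) = 0.5173 + 0.0000 = 0.5173.

Power ≈ 0.517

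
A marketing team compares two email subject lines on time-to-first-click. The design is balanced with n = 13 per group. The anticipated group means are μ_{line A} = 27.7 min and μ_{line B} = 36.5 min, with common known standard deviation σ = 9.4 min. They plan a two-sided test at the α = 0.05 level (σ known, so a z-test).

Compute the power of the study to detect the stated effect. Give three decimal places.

Standardized effect: d = |μ_{line A} − μ_{line B}| / σ = |27.7 − 36.5| / 9.4 = 0.9362
Noncentrality parameter: δ = d·√(n/2) = 0.9362 × √(13/2) = 2.3868
Two-sided α = 0.05 → critical value z_{0.025} = 1.960.
Power = Φ(δ − 1.960) + Φ(−δ − 1.960) = Φ(0.427) + Φ(-4.347) = 0.6652 + 0.0000 = 0.6652.

Power ≈ 0.665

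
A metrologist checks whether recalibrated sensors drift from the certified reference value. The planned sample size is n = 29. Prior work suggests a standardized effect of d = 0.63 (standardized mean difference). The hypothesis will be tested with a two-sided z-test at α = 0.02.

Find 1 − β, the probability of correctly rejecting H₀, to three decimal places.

Noncentrality parameter: δ = d·√n = 0.63 × √29 = 3.3927
Critical value for a two-sided test at α = 0.02: z_{α/2} = 2.326.
Power = Φ(δ − 2.326) + Φ(−δ − 2.326) = Φ(1.066) + Φ(-5.719) = 0.8569 + 0.0000 = 0.8569.

Power ≈ 0.857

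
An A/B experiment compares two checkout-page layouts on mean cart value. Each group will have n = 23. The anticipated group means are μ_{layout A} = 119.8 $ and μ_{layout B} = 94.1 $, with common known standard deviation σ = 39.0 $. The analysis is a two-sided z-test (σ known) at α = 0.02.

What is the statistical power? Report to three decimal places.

Power ≈ 0.463

Standardized effect: d = |μ_{layout A} − μ_{layout B}| / σ = |119.8 − 94.1| / 39.0 = 0.6590
Noncentrality parameter: δ = d·√(n/2) = 0.6590 × √(23/2) = 2.2347
Critical value for a two-sided test at α = 0.02: z_{α/2} = 2.326.
Power = Φ(δ − 2.326) + Φ(−δ − 2.326) = Φ(-0.092) + Φ(-4.561) = 0.4635 + 0.0000 = 0.4635.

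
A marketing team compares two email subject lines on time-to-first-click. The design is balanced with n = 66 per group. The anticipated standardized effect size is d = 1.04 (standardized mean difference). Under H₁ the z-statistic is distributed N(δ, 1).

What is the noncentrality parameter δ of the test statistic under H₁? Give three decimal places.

δ ≈ 5.974

The noncentrality parameter scales effect size by the design's sample-size factor: δ = d·√(n/2) = 1.04 × √(66/2) = 5.9743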